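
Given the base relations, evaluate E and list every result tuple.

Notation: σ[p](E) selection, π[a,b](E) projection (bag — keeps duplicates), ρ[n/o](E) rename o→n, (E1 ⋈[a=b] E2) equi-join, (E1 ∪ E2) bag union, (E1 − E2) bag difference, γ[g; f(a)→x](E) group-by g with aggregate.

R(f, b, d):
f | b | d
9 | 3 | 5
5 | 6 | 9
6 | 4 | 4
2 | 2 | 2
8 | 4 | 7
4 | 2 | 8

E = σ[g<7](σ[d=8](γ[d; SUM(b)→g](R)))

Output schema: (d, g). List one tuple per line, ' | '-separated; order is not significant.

Stepwise |·|:
  R → 6
  γ[d; SUM(b)→g](R) → 6
  σ[d=8](γ[d; SUM(b)→g](R)) → 1
  σ[g<7](σ[d=8](γ[d; SUM(b)→g](R))) → 1

== RESULT ==
d | g
8 | 2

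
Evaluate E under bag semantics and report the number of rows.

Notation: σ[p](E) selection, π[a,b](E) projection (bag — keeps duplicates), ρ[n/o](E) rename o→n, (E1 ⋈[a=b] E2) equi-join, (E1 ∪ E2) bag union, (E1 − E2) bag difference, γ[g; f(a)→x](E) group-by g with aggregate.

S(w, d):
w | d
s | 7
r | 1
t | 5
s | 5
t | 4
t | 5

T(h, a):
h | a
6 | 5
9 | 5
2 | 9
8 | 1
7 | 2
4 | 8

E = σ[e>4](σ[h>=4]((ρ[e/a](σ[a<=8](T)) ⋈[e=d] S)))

Subexpression sizes:
  T → 6
  σ[a<=8](T) → 5
  ρ[e/a](σ[a<=8](T)) → 5
  S → 6
  (ρ[e/a](σ[a<=8](T)) ⋈[e=d] S) → 7
  σ[h>=4]((ρ[e/a](σ[a<=8](T)) ⋈[e=d] S)) → 7
  σ[e>4](σ[h>=4]((ρ[e/a](σ[a<=8](T)) ⋈[e=d] S))) → 6

|E| = 6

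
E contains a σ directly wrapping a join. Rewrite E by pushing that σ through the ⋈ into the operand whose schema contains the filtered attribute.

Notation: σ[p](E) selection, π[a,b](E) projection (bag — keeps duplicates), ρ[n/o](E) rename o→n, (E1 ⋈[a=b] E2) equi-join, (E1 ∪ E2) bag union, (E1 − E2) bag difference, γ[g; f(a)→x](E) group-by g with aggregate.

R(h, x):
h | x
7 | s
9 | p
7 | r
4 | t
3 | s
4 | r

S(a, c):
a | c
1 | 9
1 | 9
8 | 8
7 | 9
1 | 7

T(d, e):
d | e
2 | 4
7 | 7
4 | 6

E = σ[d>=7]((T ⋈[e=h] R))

σ filters on d, owned by the left side.
E' = (σ[d>=7](T) ⋈[e=h] R)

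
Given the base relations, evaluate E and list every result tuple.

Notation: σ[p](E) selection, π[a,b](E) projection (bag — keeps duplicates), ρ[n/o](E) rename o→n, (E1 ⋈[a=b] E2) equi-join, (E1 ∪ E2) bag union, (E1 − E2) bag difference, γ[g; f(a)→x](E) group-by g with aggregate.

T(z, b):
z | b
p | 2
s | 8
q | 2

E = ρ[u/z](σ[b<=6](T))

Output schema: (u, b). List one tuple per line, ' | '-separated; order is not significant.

Subexpression sizes:
  T → 3
  σ[b<=6](T) → 2
  ρ[u/z](σ[b<=6](T)) → 2

== RESULT ==
u | b
p | 2
q | 2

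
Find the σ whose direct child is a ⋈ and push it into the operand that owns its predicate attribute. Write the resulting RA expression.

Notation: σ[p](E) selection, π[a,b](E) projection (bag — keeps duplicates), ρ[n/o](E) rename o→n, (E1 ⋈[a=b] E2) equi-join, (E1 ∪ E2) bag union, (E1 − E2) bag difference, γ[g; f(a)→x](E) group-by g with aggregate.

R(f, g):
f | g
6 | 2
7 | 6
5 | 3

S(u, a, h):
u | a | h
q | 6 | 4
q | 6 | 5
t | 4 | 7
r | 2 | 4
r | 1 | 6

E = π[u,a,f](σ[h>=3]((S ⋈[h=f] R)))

σ filters on h, owned by the left side.
E' = π[u,a,f]((σ[h>=3](S) ⋈[h=f] R))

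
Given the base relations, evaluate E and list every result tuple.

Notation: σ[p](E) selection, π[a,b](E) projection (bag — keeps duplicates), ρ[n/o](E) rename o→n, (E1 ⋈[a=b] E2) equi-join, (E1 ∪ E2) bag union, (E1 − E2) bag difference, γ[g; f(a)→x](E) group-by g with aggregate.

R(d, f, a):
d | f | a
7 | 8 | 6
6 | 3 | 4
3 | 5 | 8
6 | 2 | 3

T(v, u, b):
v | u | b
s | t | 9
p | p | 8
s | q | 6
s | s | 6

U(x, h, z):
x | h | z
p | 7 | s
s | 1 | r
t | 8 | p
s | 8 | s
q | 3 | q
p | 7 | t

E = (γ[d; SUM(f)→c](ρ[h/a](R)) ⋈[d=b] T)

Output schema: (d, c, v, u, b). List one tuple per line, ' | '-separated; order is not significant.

Stepwise |·|:
  R → 4
  ρ[h/a](R) → 4
  γ[d; SUM(f)→c](ρ[h/a](R)) → 3
  T → 4
  (γ[d; SUM(f)→c](ρ[h/a](R)) ⋈[d=b] T) → 2

== RESULT ==
d | c | v | u | b
6 | 5 | s | q | 6
6 | 5 | s | s | 6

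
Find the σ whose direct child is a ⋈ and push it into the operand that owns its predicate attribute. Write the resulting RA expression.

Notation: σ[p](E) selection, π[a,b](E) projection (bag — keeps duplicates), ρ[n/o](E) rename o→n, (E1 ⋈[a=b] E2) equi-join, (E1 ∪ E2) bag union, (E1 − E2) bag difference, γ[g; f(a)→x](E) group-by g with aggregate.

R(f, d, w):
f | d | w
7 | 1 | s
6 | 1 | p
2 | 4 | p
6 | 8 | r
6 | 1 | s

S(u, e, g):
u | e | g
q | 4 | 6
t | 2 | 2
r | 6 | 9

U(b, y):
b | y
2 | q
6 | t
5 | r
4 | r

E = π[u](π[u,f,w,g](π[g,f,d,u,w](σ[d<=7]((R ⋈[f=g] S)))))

σ filters on d, owned by the left side.
E' = π[u](π[u,f,w,g](π[g,f,d,u,w]((σ[d<=7](R) ⋈[f=g] S))))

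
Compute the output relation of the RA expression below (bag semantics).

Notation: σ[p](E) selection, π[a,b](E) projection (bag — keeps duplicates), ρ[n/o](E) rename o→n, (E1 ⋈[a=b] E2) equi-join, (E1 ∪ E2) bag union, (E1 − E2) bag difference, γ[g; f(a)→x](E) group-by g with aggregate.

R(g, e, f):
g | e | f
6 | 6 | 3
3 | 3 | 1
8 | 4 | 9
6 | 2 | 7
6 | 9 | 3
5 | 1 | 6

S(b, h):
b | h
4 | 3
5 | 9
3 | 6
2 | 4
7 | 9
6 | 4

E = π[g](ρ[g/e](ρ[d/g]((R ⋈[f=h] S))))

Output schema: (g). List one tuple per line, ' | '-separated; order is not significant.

Subexpression sizes:
  R → 6
  S → 6
  (R ⋈[f=h] S) → 5
  ρ[d/g]((R ⋈[f=h] S)) → 5
  ρ[g/e](ρ[d/g]((R ⋈[f=h] S))) → 5
  π[g](ρ[g/e](ρ[d/g]((R ⋈[f=h] S)))) → 5

== RESULT ==
g
1
4
4
6
9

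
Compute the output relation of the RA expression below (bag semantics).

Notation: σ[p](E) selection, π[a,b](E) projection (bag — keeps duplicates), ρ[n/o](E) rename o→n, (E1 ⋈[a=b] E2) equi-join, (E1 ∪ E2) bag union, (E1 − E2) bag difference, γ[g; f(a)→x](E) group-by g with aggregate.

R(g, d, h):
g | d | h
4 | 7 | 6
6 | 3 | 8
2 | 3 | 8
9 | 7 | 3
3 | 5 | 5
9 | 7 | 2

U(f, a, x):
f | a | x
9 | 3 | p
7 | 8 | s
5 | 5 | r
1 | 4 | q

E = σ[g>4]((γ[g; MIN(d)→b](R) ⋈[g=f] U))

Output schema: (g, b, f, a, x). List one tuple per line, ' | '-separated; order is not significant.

Stepwise |·|:
  R → 6
  γ[g; MIN(d)→b](R) → 5
  U → 4
  (γ[g; MIN(d)→b](R) ⋈[g=f] U) → 1
  σ[g>4]((γ[g; MIN(d)→b](R) ⋈[g=f] U)) → 1

== RESULT ==
g | b | f | a | x
9 | 7 | 9 | 3 | p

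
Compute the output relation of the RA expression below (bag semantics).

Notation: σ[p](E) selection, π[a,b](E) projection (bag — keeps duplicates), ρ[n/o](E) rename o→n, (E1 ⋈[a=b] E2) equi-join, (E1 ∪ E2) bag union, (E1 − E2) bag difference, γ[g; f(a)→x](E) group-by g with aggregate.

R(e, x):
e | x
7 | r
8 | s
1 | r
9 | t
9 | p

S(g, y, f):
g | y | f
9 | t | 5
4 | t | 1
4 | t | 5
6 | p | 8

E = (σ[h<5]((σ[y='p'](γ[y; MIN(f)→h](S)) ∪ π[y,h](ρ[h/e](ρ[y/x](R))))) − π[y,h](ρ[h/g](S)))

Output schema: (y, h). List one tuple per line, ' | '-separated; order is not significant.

Row counts bottom-up:
  S → 4
  γ[y; MIN(f)→h](S) → 2
  σ[y='p'](γ[y; MIN(f)→h](S)) → 1
  R → 5
  ρ[y/x](R) → 5
  ρ[h/e](ρ[y/x](R)) → 5
  π[y,h](ρ[h/e](ρ[y/x](R))) → 5
  (σ[y='p'](γ[y; MIN(f)→h](S)) ∪ π[y,h](ρ[h/e](ρ[y/x](R)))) → 6
  σ[h<5]((σ[y='p'](γ[y; MIN(f)→h](S)) ∪ π[y,h](ρ[h/e](ρ[y/x](R))))) → 1
  S → 4
  ρ[h/g](S) → 4
  π[y,h](ρ[h/g](S)) → 4
  (σ[h<5]((σ[y='p'](γ[y; MIN(f)→h](S)) ∪ π[y,h](ρ[h/e](ρ[y/x](R))))) − π[y,h](ρ[h/g](S))) → 1

== RESULT ==
y | h
r | 1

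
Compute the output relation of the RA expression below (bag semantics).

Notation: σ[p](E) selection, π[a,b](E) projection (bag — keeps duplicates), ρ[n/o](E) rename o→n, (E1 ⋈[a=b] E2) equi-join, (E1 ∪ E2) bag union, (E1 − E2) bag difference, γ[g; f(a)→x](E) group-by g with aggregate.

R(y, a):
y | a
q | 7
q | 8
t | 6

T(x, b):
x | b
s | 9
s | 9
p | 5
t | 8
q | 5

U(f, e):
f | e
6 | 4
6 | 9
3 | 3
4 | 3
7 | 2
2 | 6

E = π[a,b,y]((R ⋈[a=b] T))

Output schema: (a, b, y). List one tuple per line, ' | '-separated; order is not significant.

Row counts bottom-up:
  R → 3
  T → 5
  (R ⋈[a=b] T) → 1
  π[a,b,y]((R ⋈[a=b] T)) → 1

== RESULT ==
a | b | y
8 | 8 | q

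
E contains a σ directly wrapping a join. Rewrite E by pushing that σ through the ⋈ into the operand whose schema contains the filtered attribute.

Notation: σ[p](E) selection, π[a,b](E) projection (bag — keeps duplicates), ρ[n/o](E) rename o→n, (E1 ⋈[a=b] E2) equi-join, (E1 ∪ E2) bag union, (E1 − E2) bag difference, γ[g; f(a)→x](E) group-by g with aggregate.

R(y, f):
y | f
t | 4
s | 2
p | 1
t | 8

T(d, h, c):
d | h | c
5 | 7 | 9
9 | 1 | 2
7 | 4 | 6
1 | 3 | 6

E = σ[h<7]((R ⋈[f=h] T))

σ filters on h, owned by the right side.
E' = (R ⋈[f=h] σ[h<7](T))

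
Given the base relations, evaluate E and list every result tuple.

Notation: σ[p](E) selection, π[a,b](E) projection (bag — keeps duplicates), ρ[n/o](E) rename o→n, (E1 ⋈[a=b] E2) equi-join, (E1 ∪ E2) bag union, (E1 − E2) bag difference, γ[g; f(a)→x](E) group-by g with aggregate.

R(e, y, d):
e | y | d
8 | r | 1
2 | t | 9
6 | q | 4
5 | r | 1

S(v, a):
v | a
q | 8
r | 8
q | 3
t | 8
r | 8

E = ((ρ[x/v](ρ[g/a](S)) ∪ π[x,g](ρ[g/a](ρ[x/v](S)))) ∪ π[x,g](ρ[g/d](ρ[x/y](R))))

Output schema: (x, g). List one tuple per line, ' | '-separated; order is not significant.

Row counts bottom-up:
  S → 5
  ρ[g/a](S) → 5
  ρ[x/v](ρ[g/a](S)) → 5
  S → 5
  ρ[x/v](S) → 5
  ρ[g/a](ρ[x/v](S)) → 5
  π[x,g](ρ[g/a](ρ[x/v](S))) → 5
  (ρ[x/v](ρ[g/a](S)) ∪ π[x,g](ρ[g/a](ρ[x/v](S)))) → 10
  R → 4
  ρ[x/y](R) → 4
  ρ[g/d](ρ[x/y](R)) → 4
  π[x,g](ρ[g/d](ρ[x/y](R))) → 4
  ((ρ[x/v](ρ[g/a](S)) ∪ π[x,g](ρ[g/a](ρ[x/v](S)))) ∪ π[x,g](ρ[g/d](ρ[x/y](R)))) → 14

== RESULT ==
x | g
q | 3
q | 3
q | 4
q | 8
q | 8
r | 1
r | 1
r | 8
r | 8
r | 8
r | 8
t | 8
t | 8
t | 9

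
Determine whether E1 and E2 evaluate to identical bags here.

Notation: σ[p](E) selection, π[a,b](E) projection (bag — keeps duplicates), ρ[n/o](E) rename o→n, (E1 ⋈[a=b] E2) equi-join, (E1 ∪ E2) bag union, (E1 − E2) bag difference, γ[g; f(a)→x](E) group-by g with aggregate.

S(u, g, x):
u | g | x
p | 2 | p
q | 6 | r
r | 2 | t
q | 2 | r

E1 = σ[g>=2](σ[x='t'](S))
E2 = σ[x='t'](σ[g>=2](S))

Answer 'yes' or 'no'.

E1 per-node cardinality:
  S → 4
  σ[x='t'](S) → 1
  σ[g>=2](σ[x='t'](S)) → 1
E2 per-node cardinality:
  S → 4
  σ[g>=2](S) → 4
  σ[x='t'](σ[g>=2](S)) → 1

E1 and E2 produce the same multiset:
u | g | x
r | 2 | t

yes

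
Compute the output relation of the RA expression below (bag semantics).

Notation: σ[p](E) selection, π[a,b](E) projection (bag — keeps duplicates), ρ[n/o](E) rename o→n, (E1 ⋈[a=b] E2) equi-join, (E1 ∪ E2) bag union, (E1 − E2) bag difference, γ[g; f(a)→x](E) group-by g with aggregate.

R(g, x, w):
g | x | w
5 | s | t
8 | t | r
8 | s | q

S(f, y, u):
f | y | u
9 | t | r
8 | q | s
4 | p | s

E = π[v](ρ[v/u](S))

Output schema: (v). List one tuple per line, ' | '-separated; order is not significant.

Row counts bottom-up:
  S → 3
  ρ[v/u](S) → 3
  π[v](ρ[v/u](S)) → 3

== RESULT ==
v
r
s
s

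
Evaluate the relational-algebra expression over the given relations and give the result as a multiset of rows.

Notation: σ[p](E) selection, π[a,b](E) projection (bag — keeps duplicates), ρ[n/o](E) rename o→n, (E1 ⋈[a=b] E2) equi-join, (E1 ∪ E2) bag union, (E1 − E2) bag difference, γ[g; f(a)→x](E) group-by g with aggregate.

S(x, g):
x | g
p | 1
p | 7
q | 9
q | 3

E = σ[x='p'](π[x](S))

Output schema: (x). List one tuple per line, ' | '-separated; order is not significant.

Row counts bottom-up:
  S → 4
  π[x](S) → 4
  σ[x='p'](π[x](S)) → 2

== RESULT ==
x
p
p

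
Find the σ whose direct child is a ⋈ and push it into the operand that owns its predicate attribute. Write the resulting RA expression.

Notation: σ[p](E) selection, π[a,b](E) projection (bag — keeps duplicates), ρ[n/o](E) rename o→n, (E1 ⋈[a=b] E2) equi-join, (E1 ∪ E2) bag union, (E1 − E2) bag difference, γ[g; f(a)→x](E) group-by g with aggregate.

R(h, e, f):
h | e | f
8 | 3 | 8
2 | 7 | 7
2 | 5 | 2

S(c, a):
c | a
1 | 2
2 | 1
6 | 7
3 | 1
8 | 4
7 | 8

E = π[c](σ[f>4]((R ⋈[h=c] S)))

σ filters on f, owned by the left side.
E' = π[c]((σ[f>4](R) ⋈[h=c] S))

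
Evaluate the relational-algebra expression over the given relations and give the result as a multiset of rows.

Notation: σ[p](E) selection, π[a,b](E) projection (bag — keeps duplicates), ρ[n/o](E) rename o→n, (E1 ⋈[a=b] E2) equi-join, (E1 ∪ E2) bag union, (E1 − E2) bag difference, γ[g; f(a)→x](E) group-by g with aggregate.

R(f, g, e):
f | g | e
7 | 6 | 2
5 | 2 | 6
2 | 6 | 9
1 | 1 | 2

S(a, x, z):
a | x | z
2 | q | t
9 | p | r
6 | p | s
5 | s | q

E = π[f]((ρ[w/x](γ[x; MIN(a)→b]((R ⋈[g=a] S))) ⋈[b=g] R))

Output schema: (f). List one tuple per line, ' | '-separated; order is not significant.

Per-node cardinality:
  R → 4
  S → 4
  (R ⋈[g=a] S) → 3
  γ[x; MIN(a)→b]((R ⋈[g=a] S)) → 2
  ρ[w/x](γ[x; MIN(a)→b]((R ⋈[g=a] S))) → 2
  R → 4
  (ρ[w/x](γ[x; MIN(a)→b]((R ⋈[g=a] S))) ⋈[b=g] R) → 3
  π[f]((ρ[w/x](γ[x; MIN(a)→b]((R ⋈[g=a] S))) ⋈[b=g] R)) → 3

== RESULT ==
f
2
5
7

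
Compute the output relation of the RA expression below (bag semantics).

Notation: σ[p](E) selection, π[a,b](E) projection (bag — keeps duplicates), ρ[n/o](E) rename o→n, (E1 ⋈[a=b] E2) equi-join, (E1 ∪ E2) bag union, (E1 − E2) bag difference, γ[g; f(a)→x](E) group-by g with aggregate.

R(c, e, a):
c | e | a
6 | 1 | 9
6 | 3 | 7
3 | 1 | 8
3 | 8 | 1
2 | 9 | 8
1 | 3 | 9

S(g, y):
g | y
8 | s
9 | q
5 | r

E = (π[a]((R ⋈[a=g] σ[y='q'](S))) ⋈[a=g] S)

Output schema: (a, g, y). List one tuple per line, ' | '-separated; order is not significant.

Per-node cardinality:
  R → 6
  S → 3
  σ[y='q'](S) → 1
  (R ⋈[a=g] σ[y='q'](S)) → 2
  π[a]((R ⋈[a=g] σ[y='q'](S))) → 2
  S → 3
  (π[a]((R ⋈[a=g] σ[y='q'](S))) ⋈[a=g] S) → 2

== RESULT ==
a | g | y
9 | 9 | q
9 | 9 | q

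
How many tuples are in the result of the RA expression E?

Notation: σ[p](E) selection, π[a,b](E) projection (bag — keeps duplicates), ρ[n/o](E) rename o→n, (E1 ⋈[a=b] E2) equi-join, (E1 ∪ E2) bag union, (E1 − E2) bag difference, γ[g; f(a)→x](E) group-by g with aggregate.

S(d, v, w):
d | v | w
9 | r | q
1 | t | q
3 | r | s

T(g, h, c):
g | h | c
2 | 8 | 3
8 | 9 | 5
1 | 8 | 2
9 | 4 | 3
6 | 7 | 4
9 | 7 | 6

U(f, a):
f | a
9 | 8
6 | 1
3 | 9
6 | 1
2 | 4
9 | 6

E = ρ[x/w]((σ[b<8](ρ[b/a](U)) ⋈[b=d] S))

Row counts bottom-up:
  U → 6
  ρ[b/a](U) → 6
  σ[b<8](ρ[b/a](U)) → 4
  S → 3
  (σ[b<8](ρ[b/a](U)) ⋈[b=d] S) → 2
  ρ[x/w]((σ[b<8](ρ[b/a](U)) ⋈[b=d] S)) → 2

|E| = 2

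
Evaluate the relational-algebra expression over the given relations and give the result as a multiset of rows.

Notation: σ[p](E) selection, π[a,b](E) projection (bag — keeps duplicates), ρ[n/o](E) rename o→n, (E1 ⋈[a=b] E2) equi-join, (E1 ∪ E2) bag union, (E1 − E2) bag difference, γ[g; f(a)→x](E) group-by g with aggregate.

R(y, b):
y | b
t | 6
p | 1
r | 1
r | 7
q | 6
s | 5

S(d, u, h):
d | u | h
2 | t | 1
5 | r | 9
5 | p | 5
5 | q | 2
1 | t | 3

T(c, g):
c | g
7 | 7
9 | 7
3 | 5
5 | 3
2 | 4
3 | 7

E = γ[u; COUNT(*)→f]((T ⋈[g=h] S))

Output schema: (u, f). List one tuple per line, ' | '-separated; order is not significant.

Row counts bottom-up:
  T → 6
  S → 5
  (T ⋈[g=h] S) → 2
  γ[u; COUNT(*)→f]((T ⋈[g=h] S)) → 2

== RESULT ==
u | f
p | 1
t | 1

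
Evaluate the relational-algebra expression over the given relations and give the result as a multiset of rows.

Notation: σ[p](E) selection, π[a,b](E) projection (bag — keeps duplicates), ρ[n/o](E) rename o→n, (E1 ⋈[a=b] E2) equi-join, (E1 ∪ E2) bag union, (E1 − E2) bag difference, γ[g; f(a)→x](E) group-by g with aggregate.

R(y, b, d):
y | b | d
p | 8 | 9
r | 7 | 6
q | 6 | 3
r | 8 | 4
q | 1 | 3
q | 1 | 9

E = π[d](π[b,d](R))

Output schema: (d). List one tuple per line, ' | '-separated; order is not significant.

Subexpression sizes:
  R → 6
  π[b,d](R) → 6
  π[d](π[b,d](R)) → 6

== RESULT ==
d
3
3
4
6
9
9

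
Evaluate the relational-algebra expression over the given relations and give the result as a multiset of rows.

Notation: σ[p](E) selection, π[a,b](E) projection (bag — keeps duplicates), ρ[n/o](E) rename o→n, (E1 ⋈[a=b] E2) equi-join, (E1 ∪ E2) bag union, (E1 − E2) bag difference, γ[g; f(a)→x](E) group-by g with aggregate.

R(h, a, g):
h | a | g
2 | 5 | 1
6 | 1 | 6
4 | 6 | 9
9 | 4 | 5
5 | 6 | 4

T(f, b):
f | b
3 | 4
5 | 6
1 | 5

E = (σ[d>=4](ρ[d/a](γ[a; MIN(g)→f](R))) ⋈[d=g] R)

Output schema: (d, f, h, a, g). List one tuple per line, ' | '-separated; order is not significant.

Stepwise |·|:
  R → 5
  γ[a; MIN(g)→f](R) → 4
  ρ[d/a](γ[a; MIN(g)→f](R)) → 4
  σ[d>=4](ρ[d/a](γ[a; MIN(g)→f](R))) → 3
  R → 5
  (σ[d>=4](ρ[d/a](γ[a; MIN(g)→f](R))) ⋈[d=g] R) → 3

== RESULT ==
d | f | h | a | g
4 | 5 | 5 | 6 | 4
5 | 1 | 9 | 4 | 5
6 | 4 | 6 | 1 | 6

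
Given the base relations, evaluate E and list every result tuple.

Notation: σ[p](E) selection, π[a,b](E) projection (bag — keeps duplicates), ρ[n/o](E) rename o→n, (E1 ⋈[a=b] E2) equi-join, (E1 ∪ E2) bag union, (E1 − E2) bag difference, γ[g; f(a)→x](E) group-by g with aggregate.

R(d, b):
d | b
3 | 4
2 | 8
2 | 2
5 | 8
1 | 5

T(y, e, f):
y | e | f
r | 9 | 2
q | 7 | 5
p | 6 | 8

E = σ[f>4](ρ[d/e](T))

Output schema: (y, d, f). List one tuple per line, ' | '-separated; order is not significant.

Row counts bottom-up:
  T → 3
  ρ[d/e](T) → 3
  σ[f>4](ρ[d/e](T)) → 2

== RESULT ==
y | d | f
p | 6 | 8
q | 7 | 5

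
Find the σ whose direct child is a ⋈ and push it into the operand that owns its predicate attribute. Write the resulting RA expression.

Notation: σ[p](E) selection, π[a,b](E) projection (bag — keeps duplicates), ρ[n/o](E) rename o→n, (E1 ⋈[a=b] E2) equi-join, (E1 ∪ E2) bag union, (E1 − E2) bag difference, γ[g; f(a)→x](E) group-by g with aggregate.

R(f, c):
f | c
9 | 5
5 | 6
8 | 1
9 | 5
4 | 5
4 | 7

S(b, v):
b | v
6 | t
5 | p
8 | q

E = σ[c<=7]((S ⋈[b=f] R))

σ filters on c, owned by the right side.
E' = (S ⋈[b=f] σ[c<=7](R))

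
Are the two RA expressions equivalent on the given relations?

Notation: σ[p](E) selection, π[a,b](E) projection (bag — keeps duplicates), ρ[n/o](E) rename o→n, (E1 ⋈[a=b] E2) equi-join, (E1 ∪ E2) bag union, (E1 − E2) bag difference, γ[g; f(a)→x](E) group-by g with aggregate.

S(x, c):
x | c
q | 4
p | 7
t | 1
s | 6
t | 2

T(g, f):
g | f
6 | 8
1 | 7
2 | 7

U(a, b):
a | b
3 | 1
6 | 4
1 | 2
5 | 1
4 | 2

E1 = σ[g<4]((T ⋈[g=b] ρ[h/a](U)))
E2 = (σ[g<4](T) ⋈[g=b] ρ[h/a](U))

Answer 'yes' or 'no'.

E1 subexpression sizes:
  T → 3
  U → 5
  ρ[h/a](U) → 5
  (T ⋈[g=b] ρ[h/a](U)) → 4
  σ[g<4]((T ⋈[g=b] ρ[h/a](U))) → 4
E2 subexpression sizes:
  T → 3
  σ[g<4](T) → 2
  U → 5
  ρ[h/a](U) → 5
  (σ[g<4](T) ⋈[g=b] ρ[h/a](U)) → 4

E1 and E2 produce the same multiset:
g | f | h | b
1 | 7 | 3 | 1
1 | 7 | 5 | 1
2 | 7 | 1 | 2
2 | 7 | 4 | 2

yes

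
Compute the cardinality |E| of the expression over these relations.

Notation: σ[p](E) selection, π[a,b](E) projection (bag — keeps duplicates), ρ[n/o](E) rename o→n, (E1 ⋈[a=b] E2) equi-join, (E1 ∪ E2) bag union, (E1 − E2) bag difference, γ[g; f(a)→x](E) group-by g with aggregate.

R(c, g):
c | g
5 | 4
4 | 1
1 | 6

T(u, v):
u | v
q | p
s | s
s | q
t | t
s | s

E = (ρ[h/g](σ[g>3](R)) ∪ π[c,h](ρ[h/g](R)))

Subexpression sizes:
  R → 3
  σ[g>3](R) → 2
  ρ[h/g](σ[g>3](R)) → 2
  R → 3
  ρ[h/g](R) → 3
  π[c,h](ρ[h/g](R)) → 3
  (ρ[h/g](σ[g>3](R)) ∪ π[c,h](ρ[h/g](R))) → 5

|E| = 5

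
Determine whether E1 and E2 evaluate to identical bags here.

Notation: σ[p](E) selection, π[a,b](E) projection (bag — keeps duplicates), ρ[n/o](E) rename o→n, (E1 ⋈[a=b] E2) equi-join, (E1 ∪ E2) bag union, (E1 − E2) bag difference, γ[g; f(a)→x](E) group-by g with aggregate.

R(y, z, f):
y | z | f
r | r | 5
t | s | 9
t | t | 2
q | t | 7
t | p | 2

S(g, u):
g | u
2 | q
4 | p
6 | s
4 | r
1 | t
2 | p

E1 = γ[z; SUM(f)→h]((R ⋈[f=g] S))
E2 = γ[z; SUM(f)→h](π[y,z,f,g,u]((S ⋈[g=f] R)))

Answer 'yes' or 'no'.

E1 per-node cardinality:
  R → 5
  S → 6
  (R ⋈[f=g] S) → 4
  γ[z; SUM(f)→h]((R ⋈[f=g] S)) → 2
E2 per-node cardinality:
  S → 6
  R → 5
  (S ⋈[g=f] R) → 4
  π[y,z,f,g,u]((S ⋈[g=f] R)) → 4
  γ[z; SUM(f)→h](π[y,z,f,g,u]((S ⋈[g=f] R))) → 2

E1 and E2 produce the same multiset:
z | h
p | 4
t | 4

yes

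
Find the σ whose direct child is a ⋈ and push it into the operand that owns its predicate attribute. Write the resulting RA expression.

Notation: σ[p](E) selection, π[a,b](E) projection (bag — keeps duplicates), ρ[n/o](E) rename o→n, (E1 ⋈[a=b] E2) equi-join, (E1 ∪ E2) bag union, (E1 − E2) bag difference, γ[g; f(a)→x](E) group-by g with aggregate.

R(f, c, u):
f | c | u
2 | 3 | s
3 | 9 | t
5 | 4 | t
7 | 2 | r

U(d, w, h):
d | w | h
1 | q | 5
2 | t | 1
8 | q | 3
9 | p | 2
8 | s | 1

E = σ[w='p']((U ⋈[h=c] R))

σ filters on w, owned by the left side.
E' = (σ[w='p'](U) ⋈[h=c] R)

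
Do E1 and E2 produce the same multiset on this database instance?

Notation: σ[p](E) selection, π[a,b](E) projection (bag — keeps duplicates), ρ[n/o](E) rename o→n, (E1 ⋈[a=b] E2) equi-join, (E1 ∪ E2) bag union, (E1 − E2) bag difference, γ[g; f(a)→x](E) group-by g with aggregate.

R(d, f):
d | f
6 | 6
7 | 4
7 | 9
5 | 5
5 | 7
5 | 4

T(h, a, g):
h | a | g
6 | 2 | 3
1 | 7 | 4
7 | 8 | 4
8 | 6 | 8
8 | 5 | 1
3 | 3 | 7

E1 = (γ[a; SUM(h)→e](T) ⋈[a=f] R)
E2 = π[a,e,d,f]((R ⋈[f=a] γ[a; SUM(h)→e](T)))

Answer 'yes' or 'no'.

E1 row counts bottom-up:
  T → 6
  γ[a; SUM(h)→e](T) → 6
  R → 6
  (γ[a; SUM(h)→e](T) ⋈[a=f] R) → 3
E2 row counts bottom-up:
  R → 6
  T → 6
  γ[a; SUM(h)→e](T) → 6
  (R ⋈[f=a] γ[a; SUM(h)→e](T)) → 3
  π[a,e,d,f]((R ⋈[f=a] γ[a; SUM(h)→e](T))) → 3

E1 and E2 produce the same multiset:
a | e | d | f
5 | 8 | 5 | 5
6 | 8 | 6 | 6
7 | 1 | 5 | 7

yes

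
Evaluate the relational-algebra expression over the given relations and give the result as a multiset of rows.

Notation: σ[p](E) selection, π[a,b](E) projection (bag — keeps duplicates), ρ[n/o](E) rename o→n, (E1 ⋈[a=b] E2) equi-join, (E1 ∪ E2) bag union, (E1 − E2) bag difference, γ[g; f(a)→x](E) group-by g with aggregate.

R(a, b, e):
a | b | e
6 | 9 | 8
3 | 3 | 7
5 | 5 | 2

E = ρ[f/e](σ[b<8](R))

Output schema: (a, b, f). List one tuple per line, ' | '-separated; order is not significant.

Stepwise |·|:
  R → 3
  σ[b<8](R) → 2
  ρ[f/e](σ[b<8](R)) → 2

== RESULT ==
a | b | f
3 | 3 | 7
5 | 5 | 2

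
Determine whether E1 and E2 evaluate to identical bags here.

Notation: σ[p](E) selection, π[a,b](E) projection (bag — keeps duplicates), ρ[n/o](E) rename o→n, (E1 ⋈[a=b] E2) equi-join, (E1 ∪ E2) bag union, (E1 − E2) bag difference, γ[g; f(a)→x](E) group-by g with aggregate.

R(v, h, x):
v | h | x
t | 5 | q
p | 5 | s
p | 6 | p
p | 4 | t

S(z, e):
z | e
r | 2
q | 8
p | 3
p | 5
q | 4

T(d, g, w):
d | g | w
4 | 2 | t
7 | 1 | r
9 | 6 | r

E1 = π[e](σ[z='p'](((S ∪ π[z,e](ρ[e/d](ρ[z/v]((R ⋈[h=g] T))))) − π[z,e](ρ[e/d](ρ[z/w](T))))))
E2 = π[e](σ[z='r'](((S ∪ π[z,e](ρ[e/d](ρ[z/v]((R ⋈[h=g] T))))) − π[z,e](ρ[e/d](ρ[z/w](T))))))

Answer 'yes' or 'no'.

E1 per-node cardinality:
  S → 5
  R → 4
  T → 3
  (R ⋈[h=g] T) → 1
  ρ[z/v]((R ⋈[h=g] T)) → 1
  ρ[e/d](ρ[z/v]((R ⋈[h=g] T))) → 1
  π[z,e](ρ[e/d](ρ[z/v]((R ⋈[h=g] T)))) → 1
  (S ∪ π[z,e](ρ[e/d](ρ[z/v]((R ⋈[h=g] T))))) → 6
  T → 3
  ρ[z/w](T) → 3
  ρ[e/d](ρ[z/w](T)) → 3
  π[z,e](ρ[e/d](ρ[z/w](T))) → 3
  ((S ∪ π[z,e](ρ[e/d](ρ[z/v]((R ⋈[h=g] T))))) − π[z,e](ρ[e/d](ρ[z/w](T)))) → 6
  σ[z='p'](((S ∪ π[z,e](ρ[e/d](ρ[z/v]((R ⋈[h=g] T))))) − π[z,e](ρ[e/d](ρ[z/w](T))))) → 3
  π[e](σ[z='p'](((S ∪ π[z,e](ρ[e/d](ρ[z/v]((R ⋈[h=g] T))))) − π[z,e](ρ[e/d](ρ[z/w](T)))))) → 3
E2 per-node cardinality:
  S → 5
  R → 4
  T → 3
  (R ⋈[h=g] T) → 1
  ρ[z/v]((R ⋈[h=g] T)) → 1
  ρ[e/d](ρ[z/v]((R ⋈[h=g] T))) → 1
  π[z,e](ρ[e/d](ρ[z/v]((R ⋈[h=g] T)))) → 1
  (S ∪ π[z,e](ρ[e/d](ρ[z/v]((R ⋈[h=g] T))))) → 6
  T → 3
  ρ[z/w](T) → 3
  ρ[e/d](ρ[z/w](T)) → 3
  π[z,e](ρ[e/d](ρ[z/w](T))) → 3
  ((S ∪ π[z,e](ρ[e/d](ρ[z/v]((R ⋈[h=g] T))))) − π[z,e](ρ[e/d](ρ[z/w](T)))) → 6
  σ[z='r'](((S ∪ π[z,e](ρ[e/d](ρ[z/v]((R ⋈[h=g] T))))) − π[z,e](ρ[e/d](ρ[z/w](T))))) → 1
  π[e](σ[z='r'](((S ∪ π[z,e](ρ[e/d](ρ[z/v]((R ⋈[h=g] T))))) − π[z,e](ρ[e/d](ρ[z/w](T)))))) → 1

E1 result:
e
3
5
9
E2 result:
e
2
Witness: (2,) appears 0× in E1 but 1× in E2.

no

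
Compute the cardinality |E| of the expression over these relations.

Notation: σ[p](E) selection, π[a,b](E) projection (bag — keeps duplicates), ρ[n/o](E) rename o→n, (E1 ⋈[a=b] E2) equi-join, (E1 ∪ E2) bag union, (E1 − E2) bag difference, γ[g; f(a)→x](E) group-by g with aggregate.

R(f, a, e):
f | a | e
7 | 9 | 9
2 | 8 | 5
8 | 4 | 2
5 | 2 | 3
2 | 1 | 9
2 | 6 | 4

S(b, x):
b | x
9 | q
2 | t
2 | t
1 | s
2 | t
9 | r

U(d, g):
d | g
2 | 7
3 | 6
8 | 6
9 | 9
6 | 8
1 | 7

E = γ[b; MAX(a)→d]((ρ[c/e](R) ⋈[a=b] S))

Stepwise |·|:
  R → 6
  ρ[c/e](R) → 6
  S → 6
  (ρ[c/e](R) ⋈[a=b] S) → 6
  γ[b; MAX(a)→d]((ρ[c/e](R) ⋈[a=b] S)) → 3

|E| = 3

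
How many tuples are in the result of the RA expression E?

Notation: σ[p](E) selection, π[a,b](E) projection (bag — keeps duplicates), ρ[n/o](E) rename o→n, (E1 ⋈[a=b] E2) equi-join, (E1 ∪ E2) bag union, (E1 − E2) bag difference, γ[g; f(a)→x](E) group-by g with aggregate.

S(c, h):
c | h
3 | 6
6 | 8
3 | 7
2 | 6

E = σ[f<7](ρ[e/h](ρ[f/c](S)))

Row counts bottom-up:
  S → 4
  ρ[f/c](S) → 4
  ρ[e/h](ρ[f/c](S)) → 4
  σ[f<7](ρ[e/h](ρ[f/c](S))) → 4

|E| = 4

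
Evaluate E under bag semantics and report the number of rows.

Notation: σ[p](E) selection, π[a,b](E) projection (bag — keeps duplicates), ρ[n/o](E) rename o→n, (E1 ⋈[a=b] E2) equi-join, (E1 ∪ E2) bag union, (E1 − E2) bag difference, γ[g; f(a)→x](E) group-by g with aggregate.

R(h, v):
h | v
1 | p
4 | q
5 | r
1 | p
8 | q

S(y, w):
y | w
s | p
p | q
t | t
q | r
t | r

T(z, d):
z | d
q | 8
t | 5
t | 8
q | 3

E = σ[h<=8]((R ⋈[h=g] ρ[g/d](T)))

Row counts bottom-up:
  R → 5
  T → 4
  ρ[g/d](T) → 4
  (R ⋈[h=g] ρ[g/d](T)) → 3
  σ[h<=8]((R ⋈[h=g] ρ[g/d](T))) → 3

|E| = 3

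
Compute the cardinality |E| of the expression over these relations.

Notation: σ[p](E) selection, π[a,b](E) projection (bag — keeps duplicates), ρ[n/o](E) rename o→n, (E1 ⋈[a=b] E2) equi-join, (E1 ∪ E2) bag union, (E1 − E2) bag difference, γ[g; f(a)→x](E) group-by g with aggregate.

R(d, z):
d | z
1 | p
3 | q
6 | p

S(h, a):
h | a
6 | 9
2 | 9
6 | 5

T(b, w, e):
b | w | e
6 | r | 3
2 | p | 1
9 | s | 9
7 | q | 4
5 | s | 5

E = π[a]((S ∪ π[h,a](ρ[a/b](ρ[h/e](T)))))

Row counts bottom-up:
  S → 3
  T → 5
  ρ[h/e](T) → 5
  ρ[a/b](ρ[h/e](T)) → 5
  π[h,a](ρ[a/b](ρ[h/e](T))) → 5
  (S ∪ π[h,a](ρ[a/b](ρ[h/e](T)))) → 8
  π[a]((S ∪ π[h,a](ρ[a/b](ρ[h/e](T))))) → 8

|E| = 8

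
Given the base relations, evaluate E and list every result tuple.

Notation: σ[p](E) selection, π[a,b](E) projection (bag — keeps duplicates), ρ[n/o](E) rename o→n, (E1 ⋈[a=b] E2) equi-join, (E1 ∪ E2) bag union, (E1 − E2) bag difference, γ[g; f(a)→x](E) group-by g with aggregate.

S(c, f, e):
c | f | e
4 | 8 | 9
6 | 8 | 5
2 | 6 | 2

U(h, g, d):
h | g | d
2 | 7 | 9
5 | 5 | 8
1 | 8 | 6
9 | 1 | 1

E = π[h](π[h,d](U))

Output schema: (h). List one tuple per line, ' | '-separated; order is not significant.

Row counts bottom-up:
  U → 4
  π[h,d](U) → 4
  π[h](π[h,d](U)) → 4

== RESULT ==
h
1
2
5
9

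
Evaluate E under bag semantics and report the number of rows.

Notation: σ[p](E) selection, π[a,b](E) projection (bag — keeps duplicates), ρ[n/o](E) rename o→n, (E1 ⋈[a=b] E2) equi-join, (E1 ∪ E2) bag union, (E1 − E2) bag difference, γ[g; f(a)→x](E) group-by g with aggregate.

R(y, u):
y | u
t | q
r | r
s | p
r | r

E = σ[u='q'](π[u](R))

Per-node cardinality:
  R → 4
  π[u](R) → 4
  σ[u='q'](π[u](R)) → 1

|E| = 1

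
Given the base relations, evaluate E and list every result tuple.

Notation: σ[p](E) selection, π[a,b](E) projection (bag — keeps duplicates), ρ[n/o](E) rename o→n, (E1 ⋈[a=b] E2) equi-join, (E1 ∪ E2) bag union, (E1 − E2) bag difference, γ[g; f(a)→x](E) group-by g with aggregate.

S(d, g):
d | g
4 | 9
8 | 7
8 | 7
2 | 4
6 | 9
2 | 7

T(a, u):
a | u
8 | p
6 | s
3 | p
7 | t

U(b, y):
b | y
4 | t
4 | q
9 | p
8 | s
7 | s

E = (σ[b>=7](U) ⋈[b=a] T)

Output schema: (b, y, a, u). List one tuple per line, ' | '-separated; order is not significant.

Subexpression sizes:
  U → 5
  σ[b>=7](U) → 3
  T → 4
  (σ[b>=7](U) ⋈[b=a] T) → 2

== RESULT ==
b | y | a | u
7 | s | 7 | t
8 | s | 8 | p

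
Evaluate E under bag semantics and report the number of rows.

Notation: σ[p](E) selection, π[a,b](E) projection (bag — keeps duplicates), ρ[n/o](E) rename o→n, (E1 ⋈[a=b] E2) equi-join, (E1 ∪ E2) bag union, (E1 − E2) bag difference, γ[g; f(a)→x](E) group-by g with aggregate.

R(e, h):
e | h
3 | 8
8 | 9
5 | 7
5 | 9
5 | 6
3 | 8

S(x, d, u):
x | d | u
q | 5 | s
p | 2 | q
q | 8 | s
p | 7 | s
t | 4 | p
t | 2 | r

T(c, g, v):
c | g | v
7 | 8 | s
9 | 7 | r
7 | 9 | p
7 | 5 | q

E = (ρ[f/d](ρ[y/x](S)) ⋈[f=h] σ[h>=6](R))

Subexpression sizes:
  S → 6
  ρ[y/x](S) → 6
  ρ[f/d](ρ[y/x](S)) → 6
  R → 6
  σ[h>=6](R) → 6
  (ρ[f/d](ρ[y/x](S)) ⋈[f=h] σ[h>=6](R)) → 3

|E| = 3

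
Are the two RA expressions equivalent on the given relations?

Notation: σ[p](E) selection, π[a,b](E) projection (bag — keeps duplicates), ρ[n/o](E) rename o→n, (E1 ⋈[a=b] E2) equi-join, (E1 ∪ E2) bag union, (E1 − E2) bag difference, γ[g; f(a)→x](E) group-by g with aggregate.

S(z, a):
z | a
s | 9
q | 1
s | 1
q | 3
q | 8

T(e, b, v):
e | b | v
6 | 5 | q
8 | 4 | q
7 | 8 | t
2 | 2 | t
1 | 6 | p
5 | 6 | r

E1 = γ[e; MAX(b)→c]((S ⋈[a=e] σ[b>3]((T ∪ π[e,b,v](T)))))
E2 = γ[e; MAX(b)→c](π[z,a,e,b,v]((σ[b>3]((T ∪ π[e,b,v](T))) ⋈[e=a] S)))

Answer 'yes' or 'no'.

E1 per-node cardinality:
  S → 5
  T → 6
  T → 6
  π[e,b,v](T) → 6
  (T ∪ π[e,b,v](T)) → 12
  σ[b>3]((T ∪ π[e,b,v](T))) → 10
  (S ⋈[a=e] σ[b>3]((T ∪ π[e,b,v](T)))) → 6
  γ[e; MAX(b)→c]((S ⋈[a=e] σ[b>3]((T ∪ π[e,b,v](T))))) → 2
E2 per-node cardinality:
  T → 6
  T → 6
  π[e,b,v](T) → 6
  (T ∪ π[e,b,v](T)) → 12
  σ[b>3]((T ∪ π[e,b,v](T))) → 10
  S → 5
  (σ[b>3]((T ∪ π[e,b,v](T))) ⋈[e=a] S) → 6
  π[z,a,e,b,v]((σ[b>3]((T ∪ π[e,b,v](T))) ⋈[e=a] S)) → 6
  γ[e; MAX(b)→c](π[z,a,e,b,v]((σ[b>3]((T ∪ π[e,b,v](T))) ⋈[e=a] S))) → 2

E1 and E2 produce the same multiset:
e | c
1 | 6
8 | 4

yes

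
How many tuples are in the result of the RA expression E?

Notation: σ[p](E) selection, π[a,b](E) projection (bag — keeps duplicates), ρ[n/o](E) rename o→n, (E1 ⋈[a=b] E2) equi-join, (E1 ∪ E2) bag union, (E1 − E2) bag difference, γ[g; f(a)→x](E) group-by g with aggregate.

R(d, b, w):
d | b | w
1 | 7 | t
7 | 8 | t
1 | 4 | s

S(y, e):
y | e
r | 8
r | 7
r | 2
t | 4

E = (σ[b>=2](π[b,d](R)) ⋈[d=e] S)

Stepwise |·|:
  R → 3
  π[b,d](R) → 3
  σ[b>=2](π[b,d](R)) → 3
  S → 4
  (σ[b>=2](π[b,d](R)) ⋈[d=e] S) → 1

|E| = 1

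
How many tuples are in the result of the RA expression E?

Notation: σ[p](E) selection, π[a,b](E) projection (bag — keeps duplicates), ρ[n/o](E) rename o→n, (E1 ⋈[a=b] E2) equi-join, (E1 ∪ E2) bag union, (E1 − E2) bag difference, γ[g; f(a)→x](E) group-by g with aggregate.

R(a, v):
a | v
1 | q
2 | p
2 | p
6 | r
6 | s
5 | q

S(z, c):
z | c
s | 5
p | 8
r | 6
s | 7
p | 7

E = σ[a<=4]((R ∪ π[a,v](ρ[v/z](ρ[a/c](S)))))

Row counts bottom-up:
  R → 6
  S → 5
  ρ[a/c](S) → 5
  ρ[v/z](ρ[a/c](S)) → 5
  π[a,v](ρ[v/z](ρ[a/c](S))) → 5
  (R ∪ π[a,v](ρ[v/z](ρ[a/c](S)))) → 11
  σ[a<=4]((R ∪ π[a,v](ρ[v/z](ρ[a/c](S))))) → 3

|E| = 3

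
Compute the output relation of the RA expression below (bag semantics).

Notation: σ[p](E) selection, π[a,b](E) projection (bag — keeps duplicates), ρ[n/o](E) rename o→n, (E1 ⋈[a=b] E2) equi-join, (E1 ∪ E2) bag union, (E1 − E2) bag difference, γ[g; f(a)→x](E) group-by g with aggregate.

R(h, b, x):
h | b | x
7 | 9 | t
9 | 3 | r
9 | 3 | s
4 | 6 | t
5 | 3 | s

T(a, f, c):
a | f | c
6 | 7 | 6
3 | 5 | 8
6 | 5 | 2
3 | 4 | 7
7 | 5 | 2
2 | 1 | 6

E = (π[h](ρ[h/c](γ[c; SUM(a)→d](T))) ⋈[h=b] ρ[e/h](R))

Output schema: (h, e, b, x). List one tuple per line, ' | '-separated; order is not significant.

Per-node cardinality:
  T → 6
  γ[c; SUM(a)→d](T) → 4
  ρ[h/c](γ[c; SUM(a)→d](T)) → 4
  π[h](ρ[h/c](γ[c; SUM(a)→d](T))) → 4
  R → 5
  ρ[e/h](R) → 5
  (π[h](ρ[h/c](γ[c; SUM(a)→d](T))) ⋈[h=b] ρ[e/h](R)) → 1

== RESULT ==
h | e | b | x
6 | 4 | 6 | t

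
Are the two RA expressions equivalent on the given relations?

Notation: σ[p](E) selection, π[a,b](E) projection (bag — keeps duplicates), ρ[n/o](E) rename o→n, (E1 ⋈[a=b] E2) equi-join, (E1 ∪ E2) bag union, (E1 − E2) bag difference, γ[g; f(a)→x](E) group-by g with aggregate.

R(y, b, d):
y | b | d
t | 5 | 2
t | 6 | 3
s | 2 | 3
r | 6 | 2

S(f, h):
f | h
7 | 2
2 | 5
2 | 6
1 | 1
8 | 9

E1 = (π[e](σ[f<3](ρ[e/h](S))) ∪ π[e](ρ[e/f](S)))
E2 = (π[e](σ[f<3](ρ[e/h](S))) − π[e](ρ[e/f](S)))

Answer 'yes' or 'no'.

E1 subexpression sizes:
  S → 5
  ρ[e/h](S) → 5
  σ[f<3](ρ[e/h](S)) → 3
  π[e](σ[f<3](ρ[e/h](S))) → 3
  S → 5
  ρ[e/f](S) → 5
  π[e](ρ[e/f](S)) → 5
  (π[e](σ[f<3](ρ[e/h](S))) ∪ π[e](ρ[e/f](S))) → 8
E2 subexpression sizes:
  S → 5
  ρ[e/h](S) → 5
  σ[f<3](ρ[e/h](S)) → 3
  π[e](σ[f<3](ρ[e/h](S))) → 3
  S → 5
  ρ[e/f](S) → 5
  π[e](ρ[e/f](S)) → 5
  (π[e](σ[f<3](ρ[e/h](S))) − π[e](ρ[e/f](S))) → 2

E1 result:
e
1
1
2
2
5
6
7
8
E2 result:
e
5
6
Witness: (1,) appears 2× in E1 but 0× in E2.

no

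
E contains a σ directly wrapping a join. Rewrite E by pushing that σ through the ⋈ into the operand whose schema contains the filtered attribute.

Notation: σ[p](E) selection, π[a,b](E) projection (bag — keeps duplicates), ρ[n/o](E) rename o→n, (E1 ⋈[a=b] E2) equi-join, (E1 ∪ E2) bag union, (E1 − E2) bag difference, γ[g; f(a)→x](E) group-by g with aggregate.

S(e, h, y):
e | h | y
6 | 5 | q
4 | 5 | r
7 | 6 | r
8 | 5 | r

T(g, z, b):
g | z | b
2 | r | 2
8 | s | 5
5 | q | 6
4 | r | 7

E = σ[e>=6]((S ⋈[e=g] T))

σ filters on e, owned by the left side.
E' = (σ[e>=6](S) ⋈[e=g] T)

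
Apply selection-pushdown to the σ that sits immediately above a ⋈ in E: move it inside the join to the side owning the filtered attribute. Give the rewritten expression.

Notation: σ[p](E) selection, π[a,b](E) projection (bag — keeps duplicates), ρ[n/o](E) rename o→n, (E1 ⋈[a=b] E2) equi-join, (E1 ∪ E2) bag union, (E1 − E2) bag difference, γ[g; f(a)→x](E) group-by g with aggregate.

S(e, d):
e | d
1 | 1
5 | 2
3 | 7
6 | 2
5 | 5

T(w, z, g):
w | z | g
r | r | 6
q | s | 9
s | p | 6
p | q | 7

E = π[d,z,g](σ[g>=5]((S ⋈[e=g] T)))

σ filters on g, owned by the right side.
E' = π[d,z,g]((S ⋈[e=g] σ[g>=5](T)))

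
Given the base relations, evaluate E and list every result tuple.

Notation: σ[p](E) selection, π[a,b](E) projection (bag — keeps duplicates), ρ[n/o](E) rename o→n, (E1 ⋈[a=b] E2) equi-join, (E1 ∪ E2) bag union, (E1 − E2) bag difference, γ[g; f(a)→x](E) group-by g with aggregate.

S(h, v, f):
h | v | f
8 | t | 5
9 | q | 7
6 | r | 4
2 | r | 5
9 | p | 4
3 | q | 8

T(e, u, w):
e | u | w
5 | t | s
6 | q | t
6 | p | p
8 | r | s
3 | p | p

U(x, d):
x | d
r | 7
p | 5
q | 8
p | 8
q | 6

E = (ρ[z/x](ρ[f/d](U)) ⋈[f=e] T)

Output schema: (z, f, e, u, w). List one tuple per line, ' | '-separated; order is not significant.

Per-node cardinality:
  U → 5
  ρ[f/d](U) → 5
  ρ[z/x](ρ[f/d](U)) → 5
  T → 5
  (ρ[z/x](ρ[f/d](U)) ⋈[f=e] T) → 5

== RESULT ==
z | f | e | u | w
p | 5 | 5 | t | s
p | 8 | 8 | r | s
q | 6 | 6 | p | p
q | 6 | 6 | q | t
q | 8 | 8 | r | s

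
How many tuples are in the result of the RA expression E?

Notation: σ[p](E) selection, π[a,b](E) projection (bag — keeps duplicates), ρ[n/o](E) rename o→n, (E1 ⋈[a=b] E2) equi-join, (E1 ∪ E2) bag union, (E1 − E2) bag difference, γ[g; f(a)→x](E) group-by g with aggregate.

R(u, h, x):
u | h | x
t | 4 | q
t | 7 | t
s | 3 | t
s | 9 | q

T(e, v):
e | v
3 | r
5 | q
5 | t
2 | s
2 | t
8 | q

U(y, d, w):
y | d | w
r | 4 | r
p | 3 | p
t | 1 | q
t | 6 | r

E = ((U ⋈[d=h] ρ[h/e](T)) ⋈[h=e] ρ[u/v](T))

Stepwise |·|:
  U → 4
  T → 6
  ρ[h/e](T) → 6
  (U ⋈[d=h] ρ[h/e](T)) → 1
  T → 6
  ρ[u/v](T) → 6
  ((U ⋈[d=h] ρ[h/e](T)) ⋈[h=e] ρ[u/v](T)) → 1

|E| = 1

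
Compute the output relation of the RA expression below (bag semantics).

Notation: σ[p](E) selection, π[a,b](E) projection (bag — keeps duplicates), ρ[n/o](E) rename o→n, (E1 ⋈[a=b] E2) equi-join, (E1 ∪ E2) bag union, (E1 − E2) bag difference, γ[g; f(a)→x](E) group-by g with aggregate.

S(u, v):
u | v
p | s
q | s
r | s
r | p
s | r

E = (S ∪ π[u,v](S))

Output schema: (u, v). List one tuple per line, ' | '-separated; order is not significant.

Row counts bottom-up:
  S → 5
  S → 5
  π[u,v](S) → 5
  (S ∪ π[u,v](S)) → 10

== RESULT ==
u | v
p | s
p | s
q | s
q | s
r | p
r | p
r | s
r | s
s | r
s | r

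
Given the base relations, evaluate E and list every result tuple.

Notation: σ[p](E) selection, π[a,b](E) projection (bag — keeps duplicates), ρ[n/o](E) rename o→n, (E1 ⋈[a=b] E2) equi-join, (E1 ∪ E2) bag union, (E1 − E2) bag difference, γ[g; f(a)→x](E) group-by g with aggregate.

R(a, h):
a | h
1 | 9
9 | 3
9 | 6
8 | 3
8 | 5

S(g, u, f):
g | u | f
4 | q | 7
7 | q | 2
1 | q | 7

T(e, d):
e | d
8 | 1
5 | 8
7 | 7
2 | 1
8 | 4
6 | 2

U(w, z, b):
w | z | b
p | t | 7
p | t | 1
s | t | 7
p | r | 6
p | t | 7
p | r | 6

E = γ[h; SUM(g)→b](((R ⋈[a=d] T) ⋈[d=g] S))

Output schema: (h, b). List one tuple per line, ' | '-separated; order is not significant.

Row counts bottom-up:
  R → 5
  T → 6
  (R ⋈[a=d] T) → 4
  S → 3
  ((R ⋈[a=d] T) ⋈[d=g] S) → 2
  γ[h; SUM(g)→b](((R ⋈[a=d] T) ⋈[d=g] S)) → 1

== RESULT ==
h | b
9 | 2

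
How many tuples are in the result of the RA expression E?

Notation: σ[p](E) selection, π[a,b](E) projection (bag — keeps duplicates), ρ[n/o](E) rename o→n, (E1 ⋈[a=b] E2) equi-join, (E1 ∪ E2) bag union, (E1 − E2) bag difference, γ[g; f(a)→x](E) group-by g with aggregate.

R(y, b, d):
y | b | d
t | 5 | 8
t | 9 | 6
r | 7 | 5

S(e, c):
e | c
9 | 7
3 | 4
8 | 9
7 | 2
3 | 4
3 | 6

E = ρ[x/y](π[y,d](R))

Row counts bottom-up:
  R → 3
  π[y,d](R) → 3
  ρ[x/y](π[y,d](R)) → 3

|E| = 3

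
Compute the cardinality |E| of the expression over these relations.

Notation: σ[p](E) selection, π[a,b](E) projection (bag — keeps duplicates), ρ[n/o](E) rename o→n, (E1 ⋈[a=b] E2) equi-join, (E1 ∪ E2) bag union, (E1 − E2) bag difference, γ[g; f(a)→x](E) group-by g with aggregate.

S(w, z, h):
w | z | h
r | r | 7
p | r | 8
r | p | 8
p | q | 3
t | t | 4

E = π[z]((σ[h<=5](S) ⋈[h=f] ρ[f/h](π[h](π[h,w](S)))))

Row counts bottom-up:
  S → 5
  σ[h<=5](S) → 2
  S → 5
  π[h,w](S) → 5
  π[h](π[h,w](S)) → 5
  ρ[f/h](π[h](π[h,w](S))) → 5
  (σ[h<=5](S) ⋈[h=f] ρ[f/h](π[h](π[h,w](S)))) → 2
  π[z]((σ[h<=5](S) ⋈[h=f] ρ[f/h](π[h](π[h,w](S))))) → 2

|E| = 2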